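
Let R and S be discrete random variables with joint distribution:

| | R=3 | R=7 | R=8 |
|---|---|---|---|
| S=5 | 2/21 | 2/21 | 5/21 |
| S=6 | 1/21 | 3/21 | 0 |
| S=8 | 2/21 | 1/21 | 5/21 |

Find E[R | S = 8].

P(S = 8) = 8/21.
Σ R·P over the event = 3·(2/21) + 7·(1/21) + 8·(5/21) = 53/21.
E[R | S = 8] = (53/21) / (8/21) = 53/8.

53/8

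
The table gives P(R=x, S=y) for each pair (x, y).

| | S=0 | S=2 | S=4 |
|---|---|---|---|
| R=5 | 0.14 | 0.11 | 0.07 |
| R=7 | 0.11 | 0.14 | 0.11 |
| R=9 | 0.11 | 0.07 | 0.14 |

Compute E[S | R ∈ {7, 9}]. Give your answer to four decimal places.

P(R ∈ {7, 9}) = 0.68.
Summing S·P(R=x,S=y) over the conditioning event gives 1.42.
E[S | R ∈ {7, 9}] = (1.42) / (0.68) = 2.0882.

2.0882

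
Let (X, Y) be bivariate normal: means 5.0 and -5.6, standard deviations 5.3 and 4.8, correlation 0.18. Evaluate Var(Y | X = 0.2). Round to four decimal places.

For a bivariate normal, Var(Y | X=x) = σ_Y²(1 − ρ²).
Var(Y | X=0.2) = (4.8)²·(1 − (0.18)²) = 23.04·0.9676 = 22.2935.

22.2935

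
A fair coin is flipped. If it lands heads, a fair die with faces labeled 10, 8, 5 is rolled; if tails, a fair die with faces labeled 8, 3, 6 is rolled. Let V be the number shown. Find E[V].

E[V | heads] = (10+8+5)/3 = 23/3.
E[V | tails] = (8+3+6)/3 = 17/3.
E[V] = (1/2)·(23/3) + (1/2)·(17/3) = 20/3.

20/3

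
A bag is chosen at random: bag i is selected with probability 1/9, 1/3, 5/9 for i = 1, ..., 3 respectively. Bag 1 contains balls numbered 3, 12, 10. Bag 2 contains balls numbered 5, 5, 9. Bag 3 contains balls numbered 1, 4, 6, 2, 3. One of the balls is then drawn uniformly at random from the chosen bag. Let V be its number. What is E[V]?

130/27

E[V | bag 1] = (3+12+10)/3 = 25/3.
E[V | bag 2] = (5+5+9)/3 = 19/3.
E[V | bag 3] = (1+4+6+2+3)/5 = 16/5.
By the law of total expectation,
E[V] = (1/9)·(25/3) + (1/3)·(19/3) + (5/9)·(16/5) = 130/27.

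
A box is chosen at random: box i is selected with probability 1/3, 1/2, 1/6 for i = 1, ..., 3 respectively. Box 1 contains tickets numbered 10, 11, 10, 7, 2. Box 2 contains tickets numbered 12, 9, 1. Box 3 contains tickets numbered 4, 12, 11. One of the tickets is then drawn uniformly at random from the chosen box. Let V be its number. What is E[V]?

E[V | box 1] = (10+11+10+7+2)/5 = 8.
E[V | box 2] = (12+9+1)/3 = 22/3.
E[V | box 3] = (4+12+11)/3 = 9.
By the law of total expectation,
E[V] = (1/3)·(8) + (1/2)·(22/3) + (1/6)·(9) = 47/6.

47/6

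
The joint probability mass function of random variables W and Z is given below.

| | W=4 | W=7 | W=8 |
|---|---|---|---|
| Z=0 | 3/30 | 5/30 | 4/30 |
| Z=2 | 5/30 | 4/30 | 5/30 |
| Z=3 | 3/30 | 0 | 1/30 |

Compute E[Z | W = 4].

P(W = 4) = 11/30.
Σ Z·P over the event = 0·(3/30) + 2·(5/30) + 3·(3/30) = 19/30.
E[Z | W = 4] = (19/30) / (11/30) = 19/11.

19/11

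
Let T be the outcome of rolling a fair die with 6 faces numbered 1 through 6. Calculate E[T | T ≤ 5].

Given T ≤ 5, T is equally likely to be any of {1, 2, 3, 4, 5}.
E[T | T ≤ 5] = (1 + 2 + 3 + 4 + 5) / 5 = 3.

3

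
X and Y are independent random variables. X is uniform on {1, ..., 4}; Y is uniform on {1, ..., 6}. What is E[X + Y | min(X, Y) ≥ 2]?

P(min(X, Y) ≥ 2) = 5/8.
Summing (X+Y)·P(x,y) over outcomes with min(X, Y) ≥ 2 gives 35/8.
E[X + Y | min(X, Y) ≥ 2] = (35/8) / (5/8) = 7.

7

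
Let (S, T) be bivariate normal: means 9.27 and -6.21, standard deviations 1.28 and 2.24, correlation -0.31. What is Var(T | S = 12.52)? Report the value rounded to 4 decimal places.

Var(T | S=x) = (1 − ρ²)·σ_T².
Var(T | S=12.52) = (2.24)²·(1 − (-0.31)²) = 5.0176·0.9039 = 4.5354.

4.5354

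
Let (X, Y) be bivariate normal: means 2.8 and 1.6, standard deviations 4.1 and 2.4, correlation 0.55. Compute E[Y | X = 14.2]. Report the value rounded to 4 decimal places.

For a bivariate normal, E[Y | X=x] = μ_Y + ρ·(σ_Y/σ_X)·(x − μ_X).
E[Y | X=14.2] = 1.6 + (0.55)·(2.4/4.1)·(14.2 − (2.8)) = 1.6 + (0.32195)·(11.4) = 5.2702.

5.2702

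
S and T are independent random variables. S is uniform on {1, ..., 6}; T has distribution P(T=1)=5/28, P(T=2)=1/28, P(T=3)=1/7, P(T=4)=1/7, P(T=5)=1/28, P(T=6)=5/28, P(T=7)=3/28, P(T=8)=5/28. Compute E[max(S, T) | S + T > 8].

P(S + T > 8) = 10/21.
Summing max(S,T)·P(x,y) over outcomes with S + T > 8 gives 183/56.
E[max(S, T) | S + T > 8] = (183/56) / (10/21) = 549/80.

549/80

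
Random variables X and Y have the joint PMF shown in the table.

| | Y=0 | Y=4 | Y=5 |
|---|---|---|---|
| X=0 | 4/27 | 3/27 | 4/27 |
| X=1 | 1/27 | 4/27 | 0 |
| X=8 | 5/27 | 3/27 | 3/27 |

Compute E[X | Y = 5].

P(Y = 5) = 7/27.
Σ X·P over the event = 0·(4/27) + 8·(3/27) = 8/9.
E[X | Y = 5] = (8/9) / (7/27) = 24/7.

24/7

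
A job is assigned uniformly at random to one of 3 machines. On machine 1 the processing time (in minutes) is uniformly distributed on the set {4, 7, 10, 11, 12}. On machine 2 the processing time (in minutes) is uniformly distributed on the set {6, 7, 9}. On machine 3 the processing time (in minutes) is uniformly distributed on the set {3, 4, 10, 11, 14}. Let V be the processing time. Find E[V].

368/45

E[V | machine 1] = (4+7+10+11+12)/5 = 44/5.
E[V | machine 2] = (6+7+9)/3 = 22/3.
E[V | machine 3] = (3+4+10+11+14)/5 = 42/5.
E[V] = (1/3)·(44/5) + (1/3)·(22/3) + (1/3)·(42/5) = 368/45.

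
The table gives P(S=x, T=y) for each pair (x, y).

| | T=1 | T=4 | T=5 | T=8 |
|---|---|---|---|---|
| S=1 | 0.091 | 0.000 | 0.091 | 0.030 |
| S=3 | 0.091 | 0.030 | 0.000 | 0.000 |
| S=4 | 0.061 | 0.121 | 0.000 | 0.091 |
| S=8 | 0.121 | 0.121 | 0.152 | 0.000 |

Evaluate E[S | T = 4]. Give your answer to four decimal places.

5.6691

P(T = 4) = 0.272.
Σ S·P over the event = 3·(0.030) + 4·(0.121) + 8·(0.121) = 1.542.
E[S | T = 4] = (1.542) / (0.272) = 5.6691.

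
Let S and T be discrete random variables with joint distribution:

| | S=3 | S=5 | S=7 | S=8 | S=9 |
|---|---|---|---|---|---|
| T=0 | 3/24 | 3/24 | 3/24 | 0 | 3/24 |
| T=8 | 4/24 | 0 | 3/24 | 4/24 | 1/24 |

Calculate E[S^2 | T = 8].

P(T = 8) = 1/2.
Σ S^2·P over the event = 9·(4/24) + 49·(3/24) + 64·(4/24) + 81·(1/24) = 65/3.
E[S^2 | T = 8] = (65/3) / (1/2) = 130/3.

130/3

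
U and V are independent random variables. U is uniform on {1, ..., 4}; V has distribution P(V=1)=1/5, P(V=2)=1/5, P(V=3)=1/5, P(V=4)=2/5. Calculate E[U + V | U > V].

P(U > V) = 3/10.
Summing (U+V)·P(x,y) over outcomes with U > V gives 3/2.
E[U + V | U > V] = (3/2) / (3/10) = 5.

5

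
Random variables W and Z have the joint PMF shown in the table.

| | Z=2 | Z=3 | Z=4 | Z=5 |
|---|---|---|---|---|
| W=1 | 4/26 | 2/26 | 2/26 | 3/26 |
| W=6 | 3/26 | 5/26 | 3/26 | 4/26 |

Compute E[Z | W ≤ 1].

37/11

P(W ≤ 1) = 11/26.
Σ Z·P over the event = 2·(4/26) + 3·(2/26) + 4·(2/26) + 5·(3/26) = 37/26.
E[Z | W ≤ 1] = (37/26) / (11/26) = 37/11.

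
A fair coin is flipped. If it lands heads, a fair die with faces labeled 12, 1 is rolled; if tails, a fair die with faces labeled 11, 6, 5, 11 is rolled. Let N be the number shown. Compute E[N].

E[N | heads] = (12+1)/2 = 13/2.
E[N | tails] = (11+6+5+11)/4 = 33/4.
E[N] = (1/2)·(13/2) + (1/2)·(33/4) = 59/8.

59/8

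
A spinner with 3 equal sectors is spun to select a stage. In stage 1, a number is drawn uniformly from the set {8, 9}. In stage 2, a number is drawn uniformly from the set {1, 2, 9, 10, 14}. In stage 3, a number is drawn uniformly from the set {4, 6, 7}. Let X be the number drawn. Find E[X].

E[X | stage 1] = (8+9)/2 = 17/2.
E[X | stage 2] = (1+2+9+10+14)/5 = 36/5.
E[X | stage 3] = (4+6+7)/3 = 17/3.
By the law of total expectation,
E[X] = (1/3)·(17/2) + (1/3)·(36/5) + (1/3)·(17/3) = 641/90.

641/90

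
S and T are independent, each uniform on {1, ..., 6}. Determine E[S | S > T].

14/3

P(S > T) = 5/12.
Summing S·P(x,y) over outcomes with S > T gives 35/18.
E[S | S > T] = (35/18) / (5/12) = 14/3.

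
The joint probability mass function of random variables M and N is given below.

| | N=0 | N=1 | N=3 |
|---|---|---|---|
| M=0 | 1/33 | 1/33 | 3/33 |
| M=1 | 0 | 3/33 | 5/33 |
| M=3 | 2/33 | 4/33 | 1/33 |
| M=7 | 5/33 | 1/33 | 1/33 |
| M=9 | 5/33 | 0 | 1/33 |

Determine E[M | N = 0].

86/13

P(N = 0) = 13/33.
Σ M·P over the event = 0·(1/33) + 3·(2/33) + 7·(5/33) + 9·(5/33) = 86/33.
E[M | N = 0] = (86/33) / (13/33) = 86/13.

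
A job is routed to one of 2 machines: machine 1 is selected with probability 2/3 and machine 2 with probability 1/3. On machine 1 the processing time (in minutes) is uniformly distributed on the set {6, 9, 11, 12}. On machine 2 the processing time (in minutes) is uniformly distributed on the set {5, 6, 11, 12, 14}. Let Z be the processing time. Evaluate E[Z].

E[Z | machine 1] = (6+9+11+12)/4 = 19/2.
E[Z | machine 2] = (5+6+11+12+14)/5 = 48/5.
By the law of total expectation,
E[Z] = (2/3)·(19/2) + (1/3)·(48/5) = 143/15.

143/15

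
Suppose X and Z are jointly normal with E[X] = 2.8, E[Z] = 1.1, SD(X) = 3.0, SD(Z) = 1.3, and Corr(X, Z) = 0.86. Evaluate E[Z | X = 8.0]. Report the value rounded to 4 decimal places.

For a bivariate normal, E[Z | X=x] = μ_Z + ρ·(σ_Z/σ_X)·(x − μ_X).
E[Z | X=8.0] = 1.1 + (0.86)·(1.3/3.0)·(8.0 − (2.8)) = 1.1 + (0.37267)·(5.2) = 3.0379.

3.0379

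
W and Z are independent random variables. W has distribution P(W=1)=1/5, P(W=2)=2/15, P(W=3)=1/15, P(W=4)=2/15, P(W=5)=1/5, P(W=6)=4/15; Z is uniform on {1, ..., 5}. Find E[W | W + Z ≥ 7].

P(W + Z ≥ 7) = 14/25.
Summing W·P(x,y) over outcomes with W + Z ≥ 7 gives 214/75.
E[W | W + Z ≥ 7] = (214/75) / (14/25) = 107/21.

107/21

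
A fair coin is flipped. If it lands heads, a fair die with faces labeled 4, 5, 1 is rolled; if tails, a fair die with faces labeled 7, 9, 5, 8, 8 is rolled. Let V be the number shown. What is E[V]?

161/30

E[V | heads] = (4+5+1)/3 = 10/3.
E[V | tails] = (7+9+5+8+8)/5 = 37/5.
By the law of total expectation,
E[V] = (1/2)·(10/3) + (1/2)·(37/5) = 161/30.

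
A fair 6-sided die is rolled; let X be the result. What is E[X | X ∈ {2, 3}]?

P(X ∈ {2, 3}) = 1/3.
Σ over the event: 2·1/6 + 3·1/6 = 5/6.
E[X | X ∈ {2, 3}] = (5/6) / (1/3) = 5/2.

5/2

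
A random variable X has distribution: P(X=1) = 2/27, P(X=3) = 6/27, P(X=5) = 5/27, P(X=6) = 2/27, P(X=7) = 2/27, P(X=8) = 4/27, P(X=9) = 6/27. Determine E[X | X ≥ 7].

25/3

P(X ≥ 7) = 4/9.
Σ over the event: 7·2/27 + 8·4/27 + 9·2/9 = 100/27.
E[X | X ≥ 7] = (100/27) / (4/9) = 25/3.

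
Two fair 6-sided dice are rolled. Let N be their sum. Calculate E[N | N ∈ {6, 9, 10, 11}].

P(N ∈ {6, 9, 10, 11}) = 7/18.
Σ over the event: 6·5/36 + 9·1/9 + 10·1/12 + 11·1/18 = 59/18.
E[N | N ∈ {6, 9, 10, 11}] = (59/18) / (7/18) = 59/7.

59/7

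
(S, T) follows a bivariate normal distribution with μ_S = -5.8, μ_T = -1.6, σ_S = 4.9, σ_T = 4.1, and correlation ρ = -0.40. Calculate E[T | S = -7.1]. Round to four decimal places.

E[T | S=x] = μ_T + ρ(σ_T/σ_S)(x − μ_S) for jointly normal variables.
E[T | S=-7.1] = -1.6 + (-0.40)·(4.1/4.9)·(-7.1 − (-5.8)) = -1.6 + (-0.33469)·(-1.3) = -1.1649.

-1.1649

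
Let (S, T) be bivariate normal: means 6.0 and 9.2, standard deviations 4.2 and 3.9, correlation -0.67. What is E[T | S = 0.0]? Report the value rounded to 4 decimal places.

The regression of T on S has slope ρ·σ_T/σ_S and passes through (μ_S, μ_T).
E[T | S=0.0] = 9.2 + (-0.67)·(3.9/4.2)·(0.0 − (6.0)) = 9.2 + (-0.622143)·(-6) = 12.9329.

12.9329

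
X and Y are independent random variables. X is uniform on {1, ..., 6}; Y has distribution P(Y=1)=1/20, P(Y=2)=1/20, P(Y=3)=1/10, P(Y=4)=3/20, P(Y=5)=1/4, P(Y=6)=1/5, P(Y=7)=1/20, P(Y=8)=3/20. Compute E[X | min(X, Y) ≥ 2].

P(min(X, Y) ≥ 2) = 19/24.
Summing X·P(x,y) over outcomes with min(X, Y) ≥ 2 gives 19/6.
E[X | min(X, Y) ≥ 2] = (19/6) / (19/24) = 4.

4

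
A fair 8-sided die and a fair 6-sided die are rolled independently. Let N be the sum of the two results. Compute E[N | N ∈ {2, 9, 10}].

P(N ∈ {2, 9, 10}) = 1/4.
Σ over the event: 2·1/48 + 9·1/8 + 10·5/48 = 53/24.
E[N | N ∈ {2, 9, 10}] = (53/24) / (1/4) = 53/6.

53/6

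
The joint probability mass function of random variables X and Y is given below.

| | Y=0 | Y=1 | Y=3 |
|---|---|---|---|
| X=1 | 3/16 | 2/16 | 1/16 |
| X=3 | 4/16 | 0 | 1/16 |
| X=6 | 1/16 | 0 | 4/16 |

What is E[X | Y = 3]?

14/3

P(Y = 3) = 3/8.
Σ X·P over the event = 1·(1/16) + 3·(1/16) + 6·(4/16) = 7/4.
E[X | Y = 3] = (7/4) / (3/8) = 14/3.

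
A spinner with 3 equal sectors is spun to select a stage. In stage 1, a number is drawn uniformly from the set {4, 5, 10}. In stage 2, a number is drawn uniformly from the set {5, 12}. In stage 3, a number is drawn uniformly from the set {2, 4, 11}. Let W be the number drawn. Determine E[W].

41/6

E[W | stage 1] = (4+5+10)/3 = 19/3.
E[W | stage 2] = (5+12)/2 = 17/2.
E[W | stage 3] = (2+4+11)/3 = 17/3.
E[W] = (1/3)·(19/3) + (1/3)·(17/2) + (1/3)·(17/3) = 41/6.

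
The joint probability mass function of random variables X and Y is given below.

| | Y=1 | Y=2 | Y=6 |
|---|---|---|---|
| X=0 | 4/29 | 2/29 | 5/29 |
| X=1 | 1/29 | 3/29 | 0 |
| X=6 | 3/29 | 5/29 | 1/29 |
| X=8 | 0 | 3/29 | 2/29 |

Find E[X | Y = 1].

P(Y = 1) = 8/29.
Summing X·P(X=x,Y=y) over the conditioning event gives 19/29.
E[X | Y = 1] = (19/29) / (8/29) = 19/8.

19/8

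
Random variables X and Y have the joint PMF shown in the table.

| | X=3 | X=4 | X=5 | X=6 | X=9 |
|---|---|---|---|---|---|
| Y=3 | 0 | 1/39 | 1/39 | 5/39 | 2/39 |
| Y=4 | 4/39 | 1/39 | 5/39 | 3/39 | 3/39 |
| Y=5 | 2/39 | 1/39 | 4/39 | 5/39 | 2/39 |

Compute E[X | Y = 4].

P(Y = 4) = 16/39.
Summing X·P(X=x,Y=y) over the conditioning event gives 86/39.
E[X | Y = 4] = (86/39) / (16/39) = 43/8.

43/8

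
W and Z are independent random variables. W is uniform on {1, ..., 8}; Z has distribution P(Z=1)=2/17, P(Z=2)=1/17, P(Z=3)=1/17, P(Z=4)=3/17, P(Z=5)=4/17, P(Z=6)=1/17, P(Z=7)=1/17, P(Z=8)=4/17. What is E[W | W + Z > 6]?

P(W + Z > 6) = 109/136.
Summing W·P(x,y) over outcomes with W + Z > 6 gives 553/136.
E[W | W + Z > 6] = (553/136) / (109/136) = 553/109.

553/109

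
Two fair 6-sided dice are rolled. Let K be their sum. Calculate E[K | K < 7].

14/3

P(K < 7) = 5/12.
Σ over the event: 2·1/36 + 3·1/18 + 4·1/12 + 5·1/9 + 6·5/36 = 35/18.
E[K | K < 7] = (35/18) / (5/12) = 14/3.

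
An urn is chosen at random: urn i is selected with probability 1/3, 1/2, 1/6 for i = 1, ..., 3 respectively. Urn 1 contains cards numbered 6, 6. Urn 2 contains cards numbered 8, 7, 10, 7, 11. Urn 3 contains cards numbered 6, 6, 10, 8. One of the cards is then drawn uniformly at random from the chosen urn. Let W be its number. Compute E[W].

151/20

E[W | urn 1] = (6+6)/2 = 6.
E[W | urn 2] = (8+7+10+7+11)/5 = 43/5.
E[W | urn 3] = (6+6+10+8)/4 = 15/2.
E[W] = (1/3)·(6) + (1/2)·(43/5) + (1/6)·(15/2) = 151/20.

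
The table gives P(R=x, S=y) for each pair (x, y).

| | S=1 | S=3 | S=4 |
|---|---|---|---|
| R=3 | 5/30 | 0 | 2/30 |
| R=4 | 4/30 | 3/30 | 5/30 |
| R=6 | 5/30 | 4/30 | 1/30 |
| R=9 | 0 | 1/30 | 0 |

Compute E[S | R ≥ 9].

3

P(R ≥ 9) = 1/30.
Σ S·P over the event = 3·(1/30) = 1/10.
E[S | R ≥ 9] = (1/10) / (1/30) = 3.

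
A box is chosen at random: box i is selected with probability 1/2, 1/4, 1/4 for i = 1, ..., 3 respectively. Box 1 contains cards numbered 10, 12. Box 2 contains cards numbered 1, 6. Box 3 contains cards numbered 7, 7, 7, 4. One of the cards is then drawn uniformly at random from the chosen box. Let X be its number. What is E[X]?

127/16

E[X | box 1] = (10+12)/2 = 11.
E[X | box 2] = (1+6)/2 = 7/2.
E[X | box 3] = (7+7+7+4)/4 = 25/4.
E[X] = (1/2)·(11) + (1/4)·(7/2) + (1/4)·(25/4) = 127/16.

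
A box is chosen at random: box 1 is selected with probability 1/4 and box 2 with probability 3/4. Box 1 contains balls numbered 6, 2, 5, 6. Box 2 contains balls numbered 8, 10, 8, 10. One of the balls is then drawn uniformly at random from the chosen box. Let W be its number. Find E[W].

E[W | box 1] = (6+2+5+6)/4 = 19/4.
E[W | box 2] = (8+10+8+10)/4 = 9.
E[W] = (1/4)·(19/4) + (3/4)·(9) = 127/16.

127/16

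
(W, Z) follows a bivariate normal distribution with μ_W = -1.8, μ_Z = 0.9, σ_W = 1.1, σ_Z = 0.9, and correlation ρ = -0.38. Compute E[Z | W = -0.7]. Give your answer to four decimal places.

The regression of Z on W has slope ρ·σ_Z/σ_W and passes through (μ_W, μ_Z).
E[Z | W=-0.7] = 0.9 + (-0.38)·(0.9/1.1)·(-0.7 − (-1.8)) = 0.9 + (-0.31091)·(1.1) = 0.5580.

0.5580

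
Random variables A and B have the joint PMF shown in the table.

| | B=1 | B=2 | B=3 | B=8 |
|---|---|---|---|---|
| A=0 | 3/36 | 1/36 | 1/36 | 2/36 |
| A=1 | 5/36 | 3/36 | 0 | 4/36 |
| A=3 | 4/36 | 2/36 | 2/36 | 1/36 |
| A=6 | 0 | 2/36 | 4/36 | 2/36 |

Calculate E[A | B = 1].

P(B = 1) = 1/3.
Summing A·P(A=x,B=y) over the conditioning event gives 17/36.
E[A | B = 1] = (17/36) / (1/3) = 17/12.

17/12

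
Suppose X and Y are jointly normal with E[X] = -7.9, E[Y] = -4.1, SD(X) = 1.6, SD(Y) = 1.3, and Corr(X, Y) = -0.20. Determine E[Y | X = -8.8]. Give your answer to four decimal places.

-3.9538

For a bivariate normal, E[Y | X=x] = μ_Y + ρ·(σ_Y/σ_X)·(x − μ_X).
E[Y | X=-8.8] = -4.1 + (-0.20)·(1.3/1.6)·(-8.8 − (-7.9)) = -4.1 + (-0.1625)·(-0.9) = -3.9538.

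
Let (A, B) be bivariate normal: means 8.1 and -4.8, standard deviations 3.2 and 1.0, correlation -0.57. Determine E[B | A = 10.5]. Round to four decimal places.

-5.2275

The regression of B on A has slope ρ·σ_B/σ_A and passes through (μ_A, μ_B).
E[B | A=10.5] = -4.8 + (-0.57)·(1.0/3.2)·(10.5 − (8.1)) = -4.8 + (-0.17813)·(2.4) = -5.2275.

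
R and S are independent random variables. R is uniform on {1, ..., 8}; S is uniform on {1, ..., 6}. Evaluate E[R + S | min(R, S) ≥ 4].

11

P(min(R, S) ≥ 4) = 5/16.
Summing (R+S)·P(x,y) over outcomes with min(R, S) ≥ 4 gives 55/16.
E[R + S | min(R, S) ≥ 4] = (55/16) / (5/16) = 11.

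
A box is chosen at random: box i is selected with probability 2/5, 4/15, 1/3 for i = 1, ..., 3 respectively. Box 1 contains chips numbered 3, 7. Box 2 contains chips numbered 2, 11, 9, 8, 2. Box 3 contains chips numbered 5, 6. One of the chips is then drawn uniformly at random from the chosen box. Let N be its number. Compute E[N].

277/50

E[N | box 1] = (3+7)/2 = 5.
E[N | box 2] = (2+11+9+8+2)/5 = 32/5.
E[N | box 3] = (5+6)/2 = 11/2.
E[N] = (2/5)·(5) + (4/15)·(32/5) + (1/3)·(11/2) = 277/50.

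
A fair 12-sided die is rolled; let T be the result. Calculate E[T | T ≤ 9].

5

Given T ≤ 9, T is equally likely to be any of {1, 2, 3, 4, 5, 6, 7, 8, 9}.
E[T | T ≤ 9] = (1 + 2 + 3 + 4 + 5 + 6 + 7 + 8 + 9) / 9 = 5.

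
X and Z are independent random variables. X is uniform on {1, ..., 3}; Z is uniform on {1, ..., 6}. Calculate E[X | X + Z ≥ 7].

7/3

P(X + Z ≥ 7) = 1/3.
Summing X·P(x,y) over outcomes with X + Z ≥ 7 gives 7/9.
E[X | X + Z ≥ 7] = (7/9) / (1/3) = 7/3.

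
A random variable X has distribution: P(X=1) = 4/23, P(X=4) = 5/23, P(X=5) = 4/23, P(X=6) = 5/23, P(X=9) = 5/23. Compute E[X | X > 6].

P(X > 6) = 5/23.
Σ over the event: 9·5/23 = 45/23.
E[X | X > 6] = (45/23) / (5/23) = 9.

9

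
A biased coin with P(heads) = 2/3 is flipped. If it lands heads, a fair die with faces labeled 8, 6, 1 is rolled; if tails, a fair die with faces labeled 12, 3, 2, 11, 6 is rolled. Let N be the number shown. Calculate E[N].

28/5

E[N | heads] = (8+6+1)/3 = 5.
E[N | tails] = (12+3+2+11+6)/5 = 34/5.
By the law of total expectation,
E[N] = (2/3)·(5) + (1/3)·(34/5) = 28/5.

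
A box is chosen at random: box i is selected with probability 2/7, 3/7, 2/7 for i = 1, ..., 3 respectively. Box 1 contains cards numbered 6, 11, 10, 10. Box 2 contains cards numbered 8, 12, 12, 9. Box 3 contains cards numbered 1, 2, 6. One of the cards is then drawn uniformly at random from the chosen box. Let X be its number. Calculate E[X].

E[X | box 1] = (6+11+10+10)/4 = 37/4.
E[X | box 2] = (8+12+12+9)/4 = 41/4.
E[X | box 3] = (1+2+6)/3 = 3.
By the law of total expectation,
E[X] = (2/7)·(37/4) + (3/7)·(41/4) + (2/7)·(3) = 221/28.

221/28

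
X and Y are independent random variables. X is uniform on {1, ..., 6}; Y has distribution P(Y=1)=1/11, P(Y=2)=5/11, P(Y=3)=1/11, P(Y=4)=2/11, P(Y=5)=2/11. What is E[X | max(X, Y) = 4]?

16/5

P(max(X, Y) = 4) = 5/22.
Summing X·P(x,y) over outcomes with max(X, Y) = 4 gives 8/11.
E[X | max(X, Y) = 4] = (8/11) / (5/22) = 16/5.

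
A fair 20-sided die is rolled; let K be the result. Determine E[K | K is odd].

10

Given K is odd, K is equally likely to be any of {1, 3, 5, 7, 9, 11, 13, 15, 17, 19}.
E[K | K is odd] = (1 + 3 + 5 + 7 + 9 + 11 + 13 + 15 + 17 + 19) / 10 = 10.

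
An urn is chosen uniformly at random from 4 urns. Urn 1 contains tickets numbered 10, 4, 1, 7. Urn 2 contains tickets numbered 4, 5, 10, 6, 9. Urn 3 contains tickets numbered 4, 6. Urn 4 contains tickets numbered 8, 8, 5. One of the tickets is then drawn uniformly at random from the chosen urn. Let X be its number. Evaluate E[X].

E[X | urn 1] = (10+4+1+7)/4 = 11/2.
E[X | urn 2] = (4+5+10+6+9)/5 = 34/5.
E[X | urn 3] = (4+6)/2 = 5.
E[X | urn 4] = (8+8+5)/3 = 7.
By the law of total expectation,
E[X] = (1/4)·(11/2) + (1/4)·(34/5) + (1/4)·(5) + (1/4)·(7) = 243/40.

243/40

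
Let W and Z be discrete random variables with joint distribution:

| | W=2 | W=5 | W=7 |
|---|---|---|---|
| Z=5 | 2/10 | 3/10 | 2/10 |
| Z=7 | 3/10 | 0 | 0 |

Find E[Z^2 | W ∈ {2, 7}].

P(W ∈ {2, 7}) = 7/10.
Σ Z^2·P over the event = 25·(2/10) + 49·(3/10) + 25·(2/10) = 247/10.
E[Z^2 | W ∈ {2, 7}] = (247/10) / (7/10) = 247/7.

247/7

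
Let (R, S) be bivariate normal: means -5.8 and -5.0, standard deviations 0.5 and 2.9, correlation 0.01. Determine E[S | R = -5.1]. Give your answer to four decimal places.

-4.9594

For a bivariate normal, E[S | R=x] = μ_S + ρ·(σ_S/σ_R)·(x − μ_R).
E[S | R=-5.1] = -5.0 + (0.01)·(2.9/0.5)·(-5.1 − (-5.8)) = -5.0 + (0.058)·(0.7) = -4.9594.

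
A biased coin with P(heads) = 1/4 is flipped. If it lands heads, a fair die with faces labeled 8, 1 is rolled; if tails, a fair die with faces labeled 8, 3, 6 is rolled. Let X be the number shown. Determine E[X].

43/8

E[X | heads] = (8+1)/2 = 9/2.
E[X | tails] = (8+3+6)/3 = 17/3.
E[X] = (1/4)·(9/2) + (3/4)·(17/3) = 43/8.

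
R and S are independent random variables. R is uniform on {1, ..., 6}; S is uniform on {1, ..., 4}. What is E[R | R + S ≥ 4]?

P(R + S ≥ 4) = 7/8.
Summing R·P(x,y) over outcomes with R + S ≥ 4 gives 10/3.
E[R | R + S ≥ 4] = (10/3) / (7/8) = 80/21.

80/21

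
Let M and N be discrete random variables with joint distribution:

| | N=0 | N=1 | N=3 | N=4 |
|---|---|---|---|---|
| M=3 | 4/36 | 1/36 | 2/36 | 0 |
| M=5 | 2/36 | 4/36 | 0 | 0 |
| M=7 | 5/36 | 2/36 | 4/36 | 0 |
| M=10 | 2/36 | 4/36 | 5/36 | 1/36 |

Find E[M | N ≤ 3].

34/5

P(N ≤ 3) = 35/36.
Summing M·P(M=x,N=y) over the conditioning event gives 119/18.
E[M | N ≤ 3] = (119/18) / (35/36) = 34/5.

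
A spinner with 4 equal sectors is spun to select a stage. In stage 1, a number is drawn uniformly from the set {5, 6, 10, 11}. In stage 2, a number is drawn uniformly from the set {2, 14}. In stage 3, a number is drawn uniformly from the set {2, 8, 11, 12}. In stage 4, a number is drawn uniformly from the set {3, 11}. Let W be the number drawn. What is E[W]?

125/16

E[W | stage 1] = (5+6+10+11)/4 = 8.
E[W | stage 2] = (2+14)/2 = 8.
E[W | stage 3] = (2+8+11+12)/4 = 33/4.
E[W | stage 4] = (3+11)/2 = 7.
E[W] = (1/4)·(8) + (1/4)·(8) + (1/4)·(33/4) + (1/4)·(7) = 125/16.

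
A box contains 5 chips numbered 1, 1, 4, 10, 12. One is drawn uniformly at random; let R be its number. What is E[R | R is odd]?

1

P(R is odd) = 2/5.
Σ over the event: 1·2/5 = 2/5.
E[R | R is odd] = (2/5) / (2/5) = 1.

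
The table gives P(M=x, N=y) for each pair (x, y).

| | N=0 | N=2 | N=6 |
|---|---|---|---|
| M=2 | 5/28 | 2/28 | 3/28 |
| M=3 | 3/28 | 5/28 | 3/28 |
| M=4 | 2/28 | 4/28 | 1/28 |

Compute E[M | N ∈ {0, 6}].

46/17

P(N ∈ {0, 6}) = 17/28.
Summing M·P(M=x,N=y) over the conditioning event gives 23/14.
E[M | N ∈ {0, 6}] = (23/14) / (17/28) = 46/17.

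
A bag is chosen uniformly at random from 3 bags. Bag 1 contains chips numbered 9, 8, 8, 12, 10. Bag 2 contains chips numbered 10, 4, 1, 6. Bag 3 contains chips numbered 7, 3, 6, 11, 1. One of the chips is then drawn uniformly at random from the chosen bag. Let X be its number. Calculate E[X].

E[X | bag 1] = (9+8+8+12+10)/5 = 47/5.
E[X | bag 2] = (10+4+1+6)/4 = 21/4.
E[X | bag 3] = (7+3+6+11+1)/5 = 28/5.
By the law of total expectation,
E[X] = (1/3)·(47/5) + (1/3)·(21/4) + (1/3)·(28/5) = 27/4.

27/4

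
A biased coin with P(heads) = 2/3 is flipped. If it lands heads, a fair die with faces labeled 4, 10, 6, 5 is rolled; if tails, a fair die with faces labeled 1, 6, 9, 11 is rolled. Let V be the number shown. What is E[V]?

E[V | heads] = (4+10+6+5)/4 = 25/4.
E[V | tails] = (1+6+9+11)/4 = 27/4.
E[V] = (2/3)·(25/4) + (1/3)·(27/4) = 77/12.

77/12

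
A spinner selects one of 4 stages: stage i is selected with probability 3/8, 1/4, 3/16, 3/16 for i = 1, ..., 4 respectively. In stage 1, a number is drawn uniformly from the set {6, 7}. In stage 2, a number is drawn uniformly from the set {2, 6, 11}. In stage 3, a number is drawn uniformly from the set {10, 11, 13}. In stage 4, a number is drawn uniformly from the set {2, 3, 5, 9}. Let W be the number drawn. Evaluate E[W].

1351/192

E[W | stage 1] = (6+7)/2 = 13/2.
E[W | stage 2] = (2+6+11)/3 = 19/3.
E[W | stage 3] = (10+11+13)/3 = 34/3.
E[W | stage 4] = (2+3+5+9)/4 = 19/4.
E[W] = (3/8)·(13/2) + (1/4)·(19/3) + (3/16)·(34/3) + (3/16)·(19/4) = 1351/192.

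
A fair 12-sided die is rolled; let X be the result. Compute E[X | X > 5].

Given X > 5, X is equally likely to be any of {6, 7, 8, 9, 10, 11, 12}.
E[X | X > 5] = (6 + 7 + 8 + 9 + 10 + 11 + 12) / 7 = 9.

9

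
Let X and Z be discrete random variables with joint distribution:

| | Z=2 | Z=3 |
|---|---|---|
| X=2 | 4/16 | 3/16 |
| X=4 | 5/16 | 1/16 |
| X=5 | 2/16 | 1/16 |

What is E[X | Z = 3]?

3

P(Z = 3) = 5/16.
Σ X·P over the event = 2·(3/16) + 4·(1/16) + 5·(1/16) = 15/16.
E[X | Z = 3] = (15/16) / (5/16) = 3.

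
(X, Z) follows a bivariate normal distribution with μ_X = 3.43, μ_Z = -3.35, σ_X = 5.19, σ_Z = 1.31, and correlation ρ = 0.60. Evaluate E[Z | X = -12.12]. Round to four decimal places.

E[Z | X=x] = μ_Z + ρ(σ_Z/σ_X)(x − μ_X) for jointly normal variables.
E[Z | X=-12.12] = -3.35 + (0.60)·(1.31/5.19)·(-12.12 − (3.43)) = -3.35 + (0.15145)·(-15.55) = -5.7050.

-5.7050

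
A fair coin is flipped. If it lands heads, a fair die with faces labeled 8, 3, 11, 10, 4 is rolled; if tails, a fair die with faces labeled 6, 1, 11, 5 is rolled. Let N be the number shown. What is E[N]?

E[N | heads] = (8+3+11+10+4)/5 = 36/5.
E[N | tails] = (6+1+11+5)/4 = 23/4.
By the law of total expectation,
E[N] = (1/2)·(36/5) + (1/2)·(23/4) = 259/40.

259/40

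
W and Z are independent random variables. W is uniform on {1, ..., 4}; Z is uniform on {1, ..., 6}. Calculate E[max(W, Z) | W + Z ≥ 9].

P(W + Z ≥ 9) = 1/8.
Summing max(W,Z)·P(x,y) over outcomes with W + Z ≥ 9 gives 17/24.
E[max(W, Z) | W + Z ≥ 9] = (17/24) / (1/8) = 17/3.

17/3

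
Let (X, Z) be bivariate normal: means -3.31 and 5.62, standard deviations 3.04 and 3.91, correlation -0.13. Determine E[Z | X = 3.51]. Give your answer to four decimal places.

The regression of Z on X has slope ρ·σ_Z/σ_X and passes through (μ_X, μ_Z).
E[Z | X=3.51] = 5.62 + (-0.13)·(3.91/3.04)·(3.51 − (-3.31)) = 5.62 + (-0.1672)·(6.82) = 4.4797.

4.4797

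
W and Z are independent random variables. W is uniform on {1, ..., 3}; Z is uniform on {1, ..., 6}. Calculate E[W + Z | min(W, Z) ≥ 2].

Outcomes with min(W, Z) ≥ 2: (2,2), (2,3), (2,4), (2,5), (2,6), (3,2), (3,3), (3,4), (3,5), (3,6), each with probability 1/18.
E[W + Z | min(W, Z) ≥ 2] = (4 + 5 + 6 + 7 + 8 + 5 + 6 + 7 + 8 + 9) / 10 = 13/2.

13/2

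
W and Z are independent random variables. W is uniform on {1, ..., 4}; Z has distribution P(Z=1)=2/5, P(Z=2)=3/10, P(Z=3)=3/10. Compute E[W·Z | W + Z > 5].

P(W + Z > 5) = 9/40.
Summing WZ·P(x,y) over outcomes with W + Z > 5 gives 87/40.
E[W·Z | W + Z > 5] = (87/40) / (9/40) = 29/3.

29/3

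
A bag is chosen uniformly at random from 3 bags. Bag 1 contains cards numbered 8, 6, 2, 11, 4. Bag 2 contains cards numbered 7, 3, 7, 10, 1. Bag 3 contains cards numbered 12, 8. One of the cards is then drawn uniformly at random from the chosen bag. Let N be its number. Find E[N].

109/15

E[N | bag 1] = (8+6+2+11+4)/5 = 31/5.
E[N | bag 2] = (7+3+7+10+1)/5 = 28/5.
E[N | bag 3] = (12+8)/2 = 10.
E[N] = (1/3)·(31/5) + (1/3)·(28/5) + (1/3)·(10) = 109/15.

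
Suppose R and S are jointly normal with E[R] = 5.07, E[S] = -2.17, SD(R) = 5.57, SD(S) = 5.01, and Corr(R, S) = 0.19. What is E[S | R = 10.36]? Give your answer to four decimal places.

The regression of S on R has slope ρ·σ_S/σ_R and passes through (μ_R, μ_S).
E[S | R=10.36] = -2.17 + (0.19)·(5.01/5.57)·(10.36 − (5.07)) = -2.17 + (0.1708977)·(5.29) = -1.2660.

-1.2660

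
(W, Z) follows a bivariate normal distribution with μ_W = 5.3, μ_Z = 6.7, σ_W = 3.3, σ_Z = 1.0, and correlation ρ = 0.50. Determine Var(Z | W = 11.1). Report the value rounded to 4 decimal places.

The conditional variance in a bivariate normal is σ_Z²(1 − ρ²), independent of x.
Var(Z | W=11.1) = (1.0)²·(1 − (0.50)²) = 1·0.75 = 0.7500.

0.7500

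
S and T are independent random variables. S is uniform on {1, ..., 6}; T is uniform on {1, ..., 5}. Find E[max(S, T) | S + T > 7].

Outcomes with S + T > 7: (3,5), (4,4), (4,5), (5,3), (5,4), (5,5), (6,2), (6,3), (6,4), (6,5), each with probability 1/30.
E[max(S, T) | S + T > 7] = (5 + 4 + 5 + 5 + 5 + 5 + 6 + 6 + 6 + 6) / 10 = 53/10.

53/10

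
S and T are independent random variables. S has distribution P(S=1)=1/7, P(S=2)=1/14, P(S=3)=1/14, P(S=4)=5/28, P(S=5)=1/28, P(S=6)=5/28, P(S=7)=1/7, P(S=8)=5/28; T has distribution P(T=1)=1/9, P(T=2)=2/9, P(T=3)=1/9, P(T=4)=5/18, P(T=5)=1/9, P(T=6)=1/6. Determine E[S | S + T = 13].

P(S + T = 13) = 11/252.
Summing S·P(x,y) over outcomes with S + T = 13 gives 41/126.
E[S | S + T = 13] = (41/126) / (11/252) = 82/11.

82/11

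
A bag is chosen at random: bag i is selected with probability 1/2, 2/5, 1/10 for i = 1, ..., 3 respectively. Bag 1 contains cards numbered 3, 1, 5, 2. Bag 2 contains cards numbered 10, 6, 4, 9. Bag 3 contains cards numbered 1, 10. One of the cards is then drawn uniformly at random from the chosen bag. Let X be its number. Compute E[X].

E[X | bag 1] = (3+1+5+2)/4 = 11/4.
E[X | bag 2] = (10+6+4+9)/4 = 29/4.
E[X | bag 3] = (1+10)/2 = 11/2.
E[X] = (1/2)·(11/4) + (2/5)·(29/4) + (1/10)·(11/2) = 193/40.

193/40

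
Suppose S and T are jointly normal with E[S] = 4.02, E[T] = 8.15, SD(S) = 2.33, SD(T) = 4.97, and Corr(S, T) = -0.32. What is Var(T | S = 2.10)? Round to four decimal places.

22.1715

For a bivariate normal, Var(T | S=x) = σ_T²(1 − ρ²).
Var(T | S=2.10) = (4.97)²·(1 − (-0.32)²) = 24.7009·0.8976 = 22.1715.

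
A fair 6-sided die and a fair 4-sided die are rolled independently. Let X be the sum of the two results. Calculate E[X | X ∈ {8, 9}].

P(X ∈ {8, 9}) = 5/24.
Σ over the event: 8·1/8 + 9·1/12 = 7/4.
E[X | X ∈ {8, 9}] = (7/4) / (5/24) = 42/5.

42/5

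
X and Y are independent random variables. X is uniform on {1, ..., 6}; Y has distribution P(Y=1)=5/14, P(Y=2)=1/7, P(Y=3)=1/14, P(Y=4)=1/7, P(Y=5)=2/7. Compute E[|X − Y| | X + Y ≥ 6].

125/54

P(X + Y ≥ 6) = 9/14.
Summing |X−Y|·P(x,y) over outcomes with X + Y ≥ 6 gives 125/84.
E[|X − Y| | X + Y ≥ 6] = (125/84) / (9/14) = 125/54.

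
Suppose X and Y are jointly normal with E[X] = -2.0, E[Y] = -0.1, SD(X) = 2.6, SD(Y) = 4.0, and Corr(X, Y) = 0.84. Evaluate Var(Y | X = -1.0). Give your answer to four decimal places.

The conditional variance in a bivariate normal is σ_Y²(1 − ρ²), independent of x.
Var(Y | X=-1.0) = (4.0)²·(1 − (0.84)²) = 16·0.2944 = 4.7104.

4.7104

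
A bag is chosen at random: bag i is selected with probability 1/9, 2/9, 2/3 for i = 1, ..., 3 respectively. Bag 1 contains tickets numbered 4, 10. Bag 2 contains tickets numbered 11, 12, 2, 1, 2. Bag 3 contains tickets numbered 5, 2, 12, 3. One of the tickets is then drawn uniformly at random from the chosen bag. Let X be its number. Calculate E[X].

256/45

E[X | bag 1] = (4+10)/2 = 7.
E[X | bag 2] = (11+12+2+1+2)/5 = 28/5.
E[X | bag 3] = (5+2+12+3)/4 = 11/2.
By the law of total expectation,
E[X] = (1/9)·(7) + (2/9)·(28/5) + (2/3)·(11/2) = 256/45.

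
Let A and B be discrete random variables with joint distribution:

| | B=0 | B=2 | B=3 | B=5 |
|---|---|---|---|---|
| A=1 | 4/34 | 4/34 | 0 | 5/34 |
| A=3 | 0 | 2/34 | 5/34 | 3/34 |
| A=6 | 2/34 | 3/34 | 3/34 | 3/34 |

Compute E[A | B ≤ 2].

P(B ≤ 2) = 15/34.
Σ A·P over the event = 1·(4/34) + 1·(4/34) + 3·(2/34) + 6·(2/34) + 6·(3/34) = 22/17.
E[A | B ≤ 2] = (22/17) / (15/34) = 44/15.

44/15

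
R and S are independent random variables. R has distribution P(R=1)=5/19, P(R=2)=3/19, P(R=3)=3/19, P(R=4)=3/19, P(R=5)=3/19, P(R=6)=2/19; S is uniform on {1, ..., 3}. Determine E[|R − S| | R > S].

P(R > S) = 11/19.
Summing |R−S|·P(x,y) over outcomes with R > S gives 27/19.
E[|R − S| | R > S] = (27/19) / (11/19) = 27/11.

27/11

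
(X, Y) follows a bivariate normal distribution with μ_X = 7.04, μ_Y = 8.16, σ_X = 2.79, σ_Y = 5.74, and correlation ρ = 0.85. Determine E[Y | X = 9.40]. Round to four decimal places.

12.2870

E[Y | X=x] = μ_Y + ρ(σ_Y/σ_X)(x − μ_X) for jointly normal variables.
E[Y | X=9.40] = 8.16 + (0.85)·(5.74/2.79)·(9.40 − (7.04)) = 8.16 + (1.748746)·(2.36) = 12.2870.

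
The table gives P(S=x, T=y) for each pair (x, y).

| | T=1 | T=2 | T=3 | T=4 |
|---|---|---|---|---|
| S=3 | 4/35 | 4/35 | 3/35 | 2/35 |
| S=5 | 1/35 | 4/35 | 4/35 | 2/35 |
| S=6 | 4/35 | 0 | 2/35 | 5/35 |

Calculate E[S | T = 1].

41/9

P(T = 1) = 9/35.
Σ S·P over the event = 3·(4/35) + 5·(1/35) + 6·(4/35) = 41/35.
E[S | T = 1] = (41/35) / (9/35) = 41/9.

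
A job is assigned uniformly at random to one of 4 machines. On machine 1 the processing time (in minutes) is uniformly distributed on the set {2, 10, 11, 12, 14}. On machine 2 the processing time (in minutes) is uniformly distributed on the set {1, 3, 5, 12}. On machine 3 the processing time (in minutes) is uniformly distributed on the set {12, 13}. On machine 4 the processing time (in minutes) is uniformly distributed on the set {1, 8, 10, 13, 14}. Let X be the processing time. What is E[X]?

147/16

E[X | machine 1] = (2+10+11+12+14)/5 = 49/5.
E[X | machine 2] = (1+3+5+12)/4 = 21/4.
E[X | machine 3] = (12+13)/2 = 25/2.
E[X | machine 4] = (1+8+10+13+14)/5 = 46/5.
By the law of total expectation,
E[X] = (1/4)·(49/5) + (1/4)·(21/4) + (1/4)·(25/2) + (1/4)·(46/5) = 147/16.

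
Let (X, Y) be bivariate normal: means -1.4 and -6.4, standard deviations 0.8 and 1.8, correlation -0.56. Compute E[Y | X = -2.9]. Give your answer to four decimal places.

E[Y | X=x] = μ_Y + ρ(σ_Y/σ_X)(x − μ_X) for jointly normal variables.
E[Y | X=-2.9] = -6.4 + (-0.56)·(1.8/0.8)·(-2.9 − (-1.4)) = -6.4 + (-1.26)·(-1.5) = -4.5100.

-4.5100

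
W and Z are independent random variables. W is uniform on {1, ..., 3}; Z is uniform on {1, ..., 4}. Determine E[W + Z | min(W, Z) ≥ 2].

11/2

P(min(W, Z) ≥ 2) = 1/2.
Summing (W+Z)·P(x,y) over outcomes with min(W, Z) ≥ 2 gives 11/4.
E[W + Z | min(W, Z) ≥ 2] = (11/4) / (1/2) = 11/2.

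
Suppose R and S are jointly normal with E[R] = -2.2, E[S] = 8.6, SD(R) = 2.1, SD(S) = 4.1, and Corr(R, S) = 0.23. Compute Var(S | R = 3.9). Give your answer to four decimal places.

For a bivariate normal, Var(S | R=x) = σ_S²(1 − ρ²).
Var(S | R=3.9) = (4.1)²·(1 − (0.23)²) = 16.81·0.9471 = 15.9208.

15.9208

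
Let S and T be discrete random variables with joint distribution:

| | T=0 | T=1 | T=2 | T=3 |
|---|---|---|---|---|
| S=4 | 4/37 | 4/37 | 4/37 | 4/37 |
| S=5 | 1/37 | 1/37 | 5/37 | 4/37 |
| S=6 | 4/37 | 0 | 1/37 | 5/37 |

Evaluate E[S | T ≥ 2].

113/23

P(T ≥ 2) = 23/37.
Σ S·P over the event = 4·(4/37) + 4·(4/37) + 5·(5/37) + 5·(4/37) + 6·(1/37) + 6·(5/37) = 113/37.
E[S | T ≥ 2] = (113/37) / (23/37) = 113/23.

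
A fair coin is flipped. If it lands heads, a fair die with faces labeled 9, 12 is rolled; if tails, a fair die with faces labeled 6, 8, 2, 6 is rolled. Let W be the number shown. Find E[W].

E[W | heads] = (9+12)/2 = 21/2.
E[W | tails] = (6+8+2+6)/4 = 11/2.
E[W] = (1/2)·(21/2) + (1/2)·(11/2) = 8.

8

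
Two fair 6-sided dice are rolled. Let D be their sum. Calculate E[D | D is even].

P(D is even) = 1/2.
Σ over the event: 2·1/36 + 4·1/12 + 6·5/36 + 8·5/36 + 10·1/12 + 12·1/36 = 7/2.
E[D | D is even] = (7/2) / (1/2) = 7.

7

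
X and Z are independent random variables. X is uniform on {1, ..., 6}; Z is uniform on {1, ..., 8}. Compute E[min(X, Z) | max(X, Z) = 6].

P(max(X, Z) = 6) = 11/48.
Summing min(X,Z)·P(x,y) over outcomes with max(X, Z) = 6 gives 3/4.
E[min(X, Z) | max(X, Z) = 6] = (3/4) / (11/48) = 36/11.

36/11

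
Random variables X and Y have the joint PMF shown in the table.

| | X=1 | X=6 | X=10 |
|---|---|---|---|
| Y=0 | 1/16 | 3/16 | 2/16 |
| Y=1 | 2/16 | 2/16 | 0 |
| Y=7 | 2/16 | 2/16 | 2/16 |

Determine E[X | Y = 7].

P(Y = 7) = 3/8.
Summing X·P(X=x,Y=y) over the conditioning event gives 17/8.
E[X | Y = 7] = (17/8) / (3/8) = 17/3.

17/3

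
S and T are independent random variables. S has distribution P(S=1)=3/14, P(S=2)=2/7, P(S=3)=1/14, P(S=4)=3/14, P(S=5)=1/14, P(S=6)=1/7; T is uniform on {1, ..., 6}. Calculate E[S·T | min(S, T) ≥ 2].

160/11

P(min(S, T) ≥ 2) = 55/84.
Summing ST·P(x,y) over outcomes with min(S, T) ≥ 2 gives 200/21.
E[S·T | min(S, T) ≥ 2] = (200/21) / (55/84) = 160/11.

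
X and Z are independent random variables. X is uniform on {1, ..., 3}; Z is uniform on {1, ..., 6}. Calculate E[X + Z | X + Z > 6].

23/3

Outcomes with X + Z > 6: (1,6), (2,5), (2,6), (3,4), (3,5), (3,6), each with probability 1/18.
E[X + Z | X + Z > 6] = (7 + 7 + 8 + 7 + 8 + 9) / 6 = 23/3.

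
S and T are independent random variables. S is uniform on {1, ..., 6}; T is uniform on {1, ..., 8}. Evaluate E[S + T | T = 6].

19/2

P(T = 6) = 1/8.
Summing (S+T)·P(x,y) over outcomes with T = 6 gives 19/16.
E[S + T | T = 6] = (19/16) / (1/8) = 19/2.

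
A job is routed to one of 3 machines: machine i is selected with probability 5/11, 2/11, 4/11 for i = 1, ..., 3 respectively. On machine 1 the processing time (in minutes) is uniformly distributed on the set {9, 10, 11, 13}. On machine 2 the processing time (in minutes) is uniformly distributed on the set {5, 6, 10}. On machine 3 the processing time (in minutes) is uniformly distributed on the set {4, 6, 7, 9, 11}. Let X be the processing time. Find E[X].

177/20

E[X | machine 1] = (9+10+11+13)/4 = 43/4.
E[X | machine 2] = (5+6+10)/3 = 7.
E[X | machine 3] = (4+6+7+9+11)/5 = 37/5.
By the law of total expectation,
E[X] = (5/11)·(43/4) + (2/11)·(7) + (4/11)·(37/5) = 177/20.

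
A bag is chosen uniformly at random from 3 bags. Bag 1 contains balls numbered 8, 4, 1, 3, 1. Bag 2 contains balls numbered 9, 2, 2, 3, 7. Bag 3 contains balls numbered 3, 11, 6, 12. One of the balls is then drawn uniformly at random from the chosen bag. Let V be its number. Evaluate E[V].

E[V | bag 1] = (8+4+1+3+1)/5 = 17/5.
E[V | bag 2] = (9+2+2+3+7)/5 = 23/5.
E[V | bag 3] = (3+11+6+12)/4 = 8.
E[V] = (1/3)·(17/5) + (1/3)·(23/5) + (1/3)·(8) = 16/3.

16/3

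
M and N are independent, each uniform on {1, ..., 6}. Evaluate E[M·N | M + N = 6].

7

Outcomes with M + N = 6: (1,5), (2,4), (3,3), (4,2), (5,1), each with probability 1/36.
E[M·N | M + N = 6] = (5 + 8 + 9 + 8 + 5) / 5 = 7.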